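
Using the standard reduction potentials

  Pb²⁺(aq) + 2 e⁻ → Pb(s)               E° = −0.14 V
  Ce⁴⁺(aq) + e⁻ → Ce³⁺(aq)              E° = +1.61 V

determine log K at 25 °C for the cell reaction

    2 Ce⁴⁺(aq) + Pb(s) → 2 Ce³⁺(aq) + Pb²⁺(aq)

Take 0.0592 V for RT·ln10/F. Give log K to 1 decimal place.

The Ce⁴⁺/Ce³⁺ couple is reduced (cathode); E°cell = +1.61 − (−0.14) = +1.75 V with n = 2.
At equilibrium E = 0, so log K = nE°cell / 0.0592 = (2)(+1.75) / 0.0592 = 59.1.

log K = 59.1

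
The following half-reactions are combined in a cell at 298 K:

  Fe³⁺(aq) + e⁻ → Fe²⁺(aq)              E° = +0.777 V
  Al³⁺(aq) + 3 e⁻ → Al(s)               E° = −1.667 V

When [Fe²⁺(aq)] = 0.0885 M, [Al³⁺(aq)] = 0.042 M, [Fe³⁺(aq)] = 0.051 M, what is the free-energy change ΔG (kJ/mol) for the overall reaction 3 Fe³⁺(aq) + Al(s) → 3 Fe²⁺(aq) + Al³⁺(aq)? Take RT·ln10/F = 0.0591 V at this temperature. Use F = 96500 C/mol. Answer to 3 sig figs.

The standard cell potential is +0.777 − (−1.667) = +2.444 V, with n = 3 electrons in the balanced equation.
Here Q = ([Fe²⁺(aq)]^3·[Al³⁺(aq)]) / [Fe³⁺(aq)]^3 = 0.219 (log Q = −0.659), giving E = +2.444 − (0.0591/3)·(−0.659) = +2.4570 V.
Finally ΔG = −nFE = −(3)(96500 C/mol)(+2.4570 V) = −711 kJ/mol.

−711 kJ/mol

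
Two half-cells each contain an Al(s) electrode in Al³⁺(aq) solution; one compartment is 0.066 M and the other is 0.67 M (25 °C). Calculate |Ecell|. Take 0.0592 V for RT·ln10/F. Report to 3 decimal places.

For a concentration cell E°cell = 0, since both electrodes use the same couple.
The compartment with the higher Al³⁺(aq) concentration (0.67 M) acts as the cathode; ions are reduced there and produced at the dilute (0.066 M) anode.
With n = 3, Ecell = −(0.0592/3)·log([dilute]/[conc]) = −(0.0592/3)·log(0.066/0.67) = +0.020 V.

0.020 V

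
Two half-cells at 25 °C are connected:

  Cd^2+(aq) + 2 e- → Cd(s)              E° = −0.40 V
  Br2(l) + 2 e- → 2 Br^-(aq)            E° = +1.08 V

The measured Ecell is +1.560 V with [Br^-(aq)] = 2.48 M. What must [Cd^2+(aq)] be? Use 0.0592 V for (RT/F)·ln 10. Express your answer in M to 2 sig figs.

Br₂/Br⁻ is the cathode (higher E°); E°cell = +1.08 − (−0.40) = +1.48 V with n = 2.
From the Nernst equation, log Q = n(E° − E)/0.0592 = 2·(+1.48 − (+1.560))/0.0592 = −2.703.
The balanced reaction is Br2(l) + Cd(s) → 2 Br^-(aq) + Cd^2+(aq), so Q = [Br^-(aq)]^2·[Cd^2+(aq)].
Solving for the unknown gives log [Cd^2+(aq)] = −3.492, so [Cd^2+(aq)] ≈ 0.00032 M.

0.00032 M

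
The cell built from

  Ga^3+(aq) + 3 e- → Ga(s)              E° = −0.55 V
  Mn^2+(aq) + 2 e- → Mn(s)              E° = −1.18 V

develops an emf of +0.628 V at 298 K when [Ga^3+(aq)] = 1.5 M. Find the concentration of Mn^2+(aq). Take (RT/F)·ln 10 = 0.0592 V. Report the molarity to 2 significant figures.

1.5 M

The Ga³⁺/Ga couple has the larger reduction potential, so it is the cathode: E°cell = −0.55 − (−1.18) = +0.63 V and n = 6.
Since E = E° − (0.0592/n)·log Q, log Q = n(E° − E)/0.0592 = 0.203.
Balancing electrons gives 2 Ga^3+(aq) + 3 Mn(s) → 2 Ga(s) + 3 Mn^2+(aq); thus Q = [Mn^2+(aq)]^3 / [Ga^3+(aq)]^2.
Solving for the unknown gives log [Mn^2+(aq)] = 0.185, so [Mn^2+(aq)] ≈ 1.5 M.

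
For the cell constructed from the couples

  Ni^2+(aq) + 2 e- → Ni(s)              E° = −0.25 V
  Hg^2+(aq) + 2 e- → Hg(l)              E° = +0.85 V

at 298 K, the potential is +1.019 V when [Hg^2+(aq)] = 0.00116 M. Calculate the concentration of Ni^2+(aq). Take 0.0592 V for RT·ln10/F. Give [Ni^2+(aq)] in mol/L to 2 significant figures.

The Hg²⁺/Hg couple has the larger reduction potential, so it is the cathode: E°cell = +0.85 − (−0.25) = +1.10 V and n = 2.
Since E = E° − (0.0592/n)·log Q, log Q = n(E° − E)/0.0592 = 2.736.
Balancing electrons gives Hg^2+(aq) + Ni(s) → Hg(l) + Ni^2+(aq); thus Q = [Ni^2+(aq)] / [Hg^2+(aq)].
Solving for the unknown gives log [Ni^2+(aq)] = −0.200, so [Ni^2+(aq)] ≈ 0.63 M.

0.63 M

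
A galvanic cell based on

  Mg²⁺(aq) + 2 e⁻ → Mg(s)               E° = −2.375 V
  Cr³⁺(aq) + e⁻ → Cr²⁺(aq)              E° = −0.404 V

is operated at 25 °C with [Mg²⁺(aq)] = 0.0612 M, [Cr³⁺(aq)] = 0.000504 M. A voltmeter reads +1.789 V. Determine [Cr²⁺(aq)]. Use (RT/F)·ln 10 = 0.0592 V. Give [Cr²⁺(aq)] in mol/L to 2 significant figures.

Cr³⁺/Cr²⁺ is the cathode (higher E°); E°cell = −0.404 − (−2.375) = +1.971 V with n = 2.
From the Nernst equation, log Q = n(E° − E)/0.0592 = 2·(+1.971 − (+1.789))/0.0592 = 6.149.
For 2 Cr³⁺(aq) + Mg(s) → 2 Cr²⁺(aq) + Mg²⁺(aq), the reaction quotient is Q = ([Cr²⁺(aq)]^2·[Mg²⁺(aq)]) / [Cr³⁺(aq)]^2.
Solving for the unknown gives log [Cr²⁺(aq)] = 0.384, so [Cr²⁺(aq)] ≈ 2.4 M.

2.4 M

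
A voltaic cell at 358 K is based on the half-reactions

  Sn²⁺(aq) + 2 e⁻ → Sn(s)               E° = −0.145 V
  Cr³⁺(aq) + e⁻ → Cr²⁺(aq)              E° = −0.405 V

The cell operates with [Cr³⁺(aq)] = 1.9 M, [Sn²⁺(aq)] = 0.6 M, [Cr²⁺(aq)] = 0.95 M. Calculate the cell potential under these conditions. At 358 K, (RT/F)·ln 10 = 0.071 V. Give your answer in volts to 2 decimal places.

Sn²⁺/Sn is reduced (cathode, E° = −0.145 V) and Cr³⁺/Cr²⁺ is oxidized (anode).
The standard potential is −0.145 − (−0.405) = +0.260 V and the balanced reaction transfers n = 2 electrons.
For the overall reaction Sn²⁺(aq) + 2 Cr²⁺(aq) → Sn(s) + 2 Cr³⁺(aq), Q = [Cr³⁺(aq)]^2 / ([Sn²⁺(aq)]·[Cr²⁺(aq)]^2) = 6.67, giving log Q = 0.824.
E = E° − (0.071/n)·log Q = +0.260 − (0.071/2)(0.824) = +0.23 V.

+0.23 V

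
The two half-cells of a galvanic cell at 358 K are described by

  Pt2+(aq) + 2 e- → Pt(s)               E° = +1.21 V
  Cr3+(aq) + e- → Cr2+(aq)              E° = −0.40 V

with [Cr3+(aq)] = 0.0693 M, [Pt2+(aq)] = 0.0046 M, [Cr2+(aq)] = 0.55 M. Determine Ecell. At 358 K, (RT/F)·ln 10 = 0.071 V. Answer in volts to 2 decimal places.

+1.59 V

Since E°(Pt²⁺/Pt) > E°(Cr³⁺/Cr²⁺), Pt²⁺/Pt serves as the cathode.
The standard potential is +1.21 − (−0.40) = +1.61 V and the balanced reaction transfers n = 2 electrons.
The balanced reaction is Pt2+(aq) + 2 Cr2+(aq) → Pt(s) + 2 Cr3+(aq), so Q = [Cr3+(aq)]^2 / ([Pt2+(aq)]·[Cr2+(aq)]^2) = 3.45 and log Q = 0.538.
By the Nernst equation, E = +1.61 − (0.071/2)·(0.538) = +1.59 V.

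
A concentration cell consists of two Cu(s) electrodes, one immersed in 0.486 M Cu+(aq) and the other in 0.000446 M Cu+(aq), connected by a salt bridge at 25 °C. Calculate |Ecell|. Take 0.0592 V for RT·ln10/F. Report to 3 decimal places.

0.180 V

For a concentration cell E°cell = 0, since both electrodes use the same couple.
The compartment with the higher Cu+(aq) concentration (0.486 M) acts as the cathode; ions are reduced there and produced at the dilute (0.000446 M) anode.
With n = 1, Ecell = −(0.0592/1)·log([dilute]/[conc]) = −(0.0592/1)·log(0.000446/0.486) = +0.180 V.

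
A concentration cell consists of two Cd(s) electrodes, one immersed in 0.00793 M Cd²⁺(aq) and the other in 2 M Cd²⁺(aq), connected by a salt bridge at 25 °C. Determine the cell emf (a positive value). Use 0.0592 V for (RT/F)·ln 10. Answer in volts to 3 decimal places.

0.071 V

For a concentration cell E°cell = 0, since both electrodes use the same couple.
The compartment with the higher Cd²⁺(aq) concentration (2 M) acts as the cathode; ions are reduced there and produced at the dilute (0.00793 M) anode.
With n = 2, Ecell = −(0.0592/2)·log([dilute]/[conc]) = −(0.0592/2)·log(0.00793/2) = +0.071 V.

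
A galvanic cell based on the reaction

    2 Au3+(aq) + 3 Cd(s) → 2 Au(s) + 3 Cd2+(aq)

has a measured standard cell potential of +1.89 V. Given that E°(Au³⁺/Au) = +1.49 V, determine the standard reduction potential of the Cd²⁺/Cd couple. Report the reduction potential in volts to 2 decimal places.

In the reaction as written the Au³⁺/Au couple is reduced (cathode) and Cd²⁺/Cd is oxidized (anode), so E°cell = E°(Au³⁺/Au) − E°(Cd²⁺/Cd).
E°(Cd²⁺/Cd) = E°(cathode) − E°cell = +1.49 − (+1.89) = −0.40 V.

−0.40 V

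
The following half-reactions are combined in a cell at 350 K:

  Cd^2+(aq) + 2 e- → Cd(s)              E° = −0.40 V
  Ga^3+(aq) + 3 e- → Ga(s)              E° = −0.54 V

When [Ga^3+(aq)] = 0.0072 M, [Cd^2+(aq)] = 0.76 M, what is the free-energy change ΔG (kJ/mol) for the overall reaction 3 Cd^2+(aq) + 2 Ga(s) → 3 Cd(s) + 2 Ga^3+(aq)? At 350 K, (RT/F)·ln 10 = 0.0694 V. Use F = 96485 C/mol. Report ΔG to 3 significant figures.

E°cell = −0.40 − (−0.54) = +0.14 V; the balanced reaction transfers n = 6 electrons.
Here Q = [Ga^3+(aq)]^2 / [Cd^2+(aq)]^3 = 0.000118 (log Q = −3.928), giving E = +0.14 − (0.0694/6)·(−3.928) = +0.1854 V.
Finally ΔG = −nFE = −(6)(96485 C/mol)(+0.1854 V) = −107 kJ/mol.

−107 kJ/mol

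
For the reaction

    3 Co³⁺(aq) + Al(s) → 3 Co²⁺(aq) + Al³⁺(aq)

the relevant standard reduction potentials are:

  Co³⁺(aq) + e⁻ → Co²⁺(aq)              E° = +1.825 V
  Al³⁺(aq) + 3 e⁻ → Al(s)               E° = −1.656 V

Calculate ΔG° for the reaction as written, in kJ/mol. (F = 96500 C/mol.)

−1008 kJ/mol

In the reaction as written Co³⁺(aq) is reduced, so the Co³⁺/Co²⁺ couple is the cathode and Al³⁺/Al is the anode.
E°cell = +1.825 − (−1.656) = +3.481 V; balancing electrons gives n = 3.
ΔG° = −nFE°cell = −(3)(96500)(+3.481) J/mol = −1008 kJ/mol.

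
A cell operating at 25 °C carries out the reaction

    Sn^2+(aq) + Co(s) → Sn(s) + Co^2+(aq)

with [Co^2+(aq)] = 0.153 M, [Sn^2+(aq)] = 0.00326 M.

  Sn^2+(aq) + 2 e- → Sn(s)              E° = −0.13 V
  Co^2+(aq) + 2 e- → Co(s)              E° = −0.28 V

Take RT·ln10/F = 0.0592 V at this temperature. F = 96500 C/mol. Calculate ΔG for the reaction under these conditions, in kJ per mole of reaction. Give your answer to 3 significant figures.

−19.4 kJ/mol

E°cell = −0.13 − (−0.28) = +0.15 V; the balanced reaction transfers n = 2 electrons.
Here Q = [Co^2+(aq)] / [Sn^2+(aq)] = 46.9 (log Q = 1.671), giving E = +0.15 − (0.0592/2)·(1.671) = +0.1005 V.
ΔG = −nFE = −(2)(96500)(+0.1005) J/mol = −19.4 kJ/mol.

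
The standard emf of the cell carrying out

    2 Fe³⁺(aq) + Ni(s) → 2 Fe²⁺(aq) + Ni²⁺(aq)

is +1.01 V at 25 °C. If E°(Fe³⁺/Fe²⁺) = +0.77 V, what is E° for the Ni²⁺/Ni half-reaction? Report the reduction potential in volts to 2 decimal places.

−0.24 V

In the reaction as written the Fe³⁺/Fe²⁺ couple is reduced (cathode) and Ni²⁺/Ni is oxidized (anode), so E°cell = E°(Fe³⁺/Fe²⁺) − E°(Ni²⁺/Ni).
E°(Ni²⁺/Ni) = E°(cathode) − E°cell = +0.77 − (+1.01) = −0.24 V.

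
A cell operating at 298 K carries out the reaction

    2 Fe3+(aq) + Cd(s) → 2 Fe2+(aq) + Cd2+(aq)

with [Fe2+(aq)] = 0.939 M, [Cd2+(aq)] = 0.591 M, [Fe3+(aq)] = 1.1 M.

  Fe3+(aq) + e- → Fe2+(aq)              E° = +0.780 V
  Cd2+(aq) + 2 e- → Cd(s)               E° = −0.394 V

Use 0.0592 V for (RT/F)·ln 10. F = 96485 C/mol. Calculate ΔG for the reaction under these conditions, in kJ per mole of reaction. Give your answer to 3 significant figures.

−229 kJ/mol

With Fe³⁺/Fe²⁺ reduced at the cathode, E°cell = +0.780 − (−0.394) = +1.174 V and n = 2.
Here Q = ([Fe2+(aq)]^2·[Cd2+(aq)]) / [Fe3+(aq)]^2 = 0.431 (log Q = −0.366), giving E = +1.174 − (0.0592/2)·(−0.366) = +1.1848 V.
Finally ΔG = −nFE = −(2)(96485 C/mol)(+1.1848 V) = −229 kJ/mol.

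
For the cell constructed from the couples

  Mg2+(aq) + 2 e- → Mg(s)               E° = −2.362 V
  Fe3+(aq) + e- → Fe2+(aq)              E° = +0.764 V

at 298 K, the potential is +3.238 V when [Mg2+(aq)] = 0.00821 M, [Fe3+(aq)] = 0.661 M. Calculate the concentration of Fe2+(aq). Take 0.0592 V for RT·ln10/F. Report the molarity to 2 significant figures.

Fe³⁺/Fe²⁺ is the cathode (higher E°); E°cell = +0.764 − (−2.362) = +3.126 V with n = 2.
From the Nernst equation, log Q = n(E° − E)/0.0592 = 2·(+3.126 − (+3.238))/0.0592 = −3.784.
The balanced reaction is 2 Fe3+(aq) + Mg(s) → 2 Fe2+(aq) + Mg2+(aq), so Q = ([Fe2+(aq)]^2·[Mg2+(aq)]) / [Fe3+(aq)]^2.
Solving for the unknown gives log [Fe2+(aq)] = −1.029, so [Fe2+(aq)] ≈ 0.094 M.

0.094 M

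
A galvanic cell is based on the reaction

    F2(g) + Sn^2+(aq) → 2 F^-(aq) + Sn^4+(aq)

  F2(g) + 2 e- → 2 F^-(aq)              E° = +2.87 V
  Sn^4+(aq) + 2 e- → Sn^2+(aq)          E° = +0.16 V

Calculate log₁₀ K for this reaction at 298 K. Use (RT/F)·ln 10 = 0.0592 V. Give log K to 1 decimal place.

The F₂/F⁻ couple is reduced (cathode); E°cell = +2.87 − (+0.16) = +2.71 V with n = 2.
At equilibrium E = 0, so log K = nE°cell / 0.0592 = (2)(+2.71) / 0.0592 = 91.6.

log K = 91.6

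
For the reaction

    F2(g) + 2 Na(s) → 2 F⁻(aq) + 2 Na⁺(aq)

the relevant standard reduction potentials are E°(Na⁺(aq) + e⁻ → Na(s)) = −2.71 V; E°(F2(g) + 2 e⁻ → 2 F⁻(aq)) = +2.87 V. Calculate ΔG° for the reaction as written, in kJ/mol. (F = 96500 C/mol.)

In the reaction as written F2(g) is reduced, so the F₂/F⁻ couple is the cathode and Na⁺/Na is the anode.
E°cell = +2.87 − (−2.71) = +5.58 V; balancing electrons gives n = 2.
ΔG° = −nFE°cell = −(2)(96500)(+5.58) J/mol = −1077 kJ/mol.

−1077 kJ/mol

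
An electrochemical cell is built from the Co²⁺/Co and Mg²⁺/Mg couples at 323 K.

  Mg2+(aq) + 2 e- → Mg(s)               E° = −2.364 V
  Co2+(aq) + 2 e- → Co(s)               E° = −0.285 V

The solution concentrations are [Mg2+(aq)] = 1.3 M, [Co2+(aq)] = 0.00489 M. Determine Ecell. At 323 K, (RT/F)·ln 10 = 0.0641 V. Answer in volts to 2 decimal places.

+2.00 V

Co²⁺/Co is reduced (cathode, E° = −0.285 V) and Mg²⁺/Mg is oxidized (anode).
E°cell = E°cat − E°an = −0.285 − (−2.364) = +2.079 V; n = 2.
The balanced reaction is Co2+(aq) + Mg(s) → Co(s) + Mg2+(aq), so Q = [Mg2+(aq)] / [Co2+(aq)] = 266 and log Q = 2.425.
By the Nernst equation, E = +2.079 − (0.0641/2)·(2.425) = +2.00 V.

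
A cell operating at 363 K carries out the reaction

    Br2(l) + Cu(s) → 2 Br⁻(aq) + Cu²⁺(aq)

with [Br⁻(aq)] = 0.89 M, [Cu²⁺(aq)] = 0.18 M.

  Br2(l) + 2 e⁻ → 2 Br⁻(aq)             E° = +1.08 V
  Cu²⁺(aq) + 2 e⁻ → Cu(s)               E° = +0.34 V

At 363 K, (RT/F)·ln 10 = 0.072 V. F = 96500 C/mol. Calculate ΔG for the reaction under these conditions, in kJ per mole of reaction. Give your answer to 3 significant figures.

With Br₂/Br⁻ reduced at the cathode, E°cell = +1.08 − (+0.34) = +0.74 V and n = 2.
Q = [Br⁻(aq)]^2·[Cu²⁺(aq)] = 0.143, so log Q = −0.846 and E = +0.74 − (0.072/2)(−0.846) = +0.7705 V.
ΔG = −nFE = −(2)(96500)(+0.7705) J/mol = −149 kJ/mol.

−149 kJ/mol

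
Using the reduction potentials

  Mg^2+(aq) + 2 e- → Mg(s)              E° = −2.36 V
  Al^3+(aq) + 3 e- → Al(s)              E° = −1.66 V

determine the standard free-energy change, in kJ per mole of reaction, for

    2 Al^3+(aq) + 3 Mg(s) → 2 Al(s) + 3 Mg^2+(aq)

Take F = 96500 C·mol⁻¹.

In the reaction as written Al^3+(aq) is reduced, so the Al³⁺/Al couple is the cathode and Mg²⁺/Mg is the anode.
E°cell = −1.66 − (−2.36) = +0.70 V; balancing electrons gives n = 6.
ΔG° = −nFE°cell = −(6)(96500)(+0.70) J/mol = −405 kJ/mol.

−405 kJ/mol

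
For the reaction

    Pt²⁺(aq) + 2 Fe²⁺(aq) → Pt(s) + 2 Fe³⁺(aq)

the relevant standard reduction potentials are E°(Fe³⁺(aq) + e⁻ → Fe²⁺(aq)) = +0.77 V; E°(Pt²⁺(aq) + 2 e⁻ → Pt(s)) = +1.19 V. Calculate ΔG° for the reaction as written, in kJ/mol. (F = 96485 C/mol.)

In the reaction as written Pt²⁺(aq) is reduced, so the Pt²⁺/Pt couple is the cathode and Fe³⁺/Fe²⁺ is the anode.
E°cell = +1.19 − (+0.77) = +0.42 V; balancing electrons gives n = 2.
ΔG° = −nFE°cell = −(2)(96485)(+0.42) J/mol = −81.0 kJ/mol.

−81.0 kJ/mol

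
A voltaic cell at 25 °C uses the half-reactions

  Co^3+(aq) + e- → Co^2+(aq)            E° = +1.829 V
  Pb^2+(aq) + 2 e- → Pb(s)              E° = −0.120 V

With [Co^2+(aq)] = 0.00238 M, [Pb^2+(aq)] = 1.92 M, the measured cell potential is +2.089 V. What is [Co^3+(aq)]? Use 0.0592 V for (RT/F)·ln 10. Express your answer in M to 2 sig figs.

With Co³⁺/Co²⁺ at the cathode and Pb²⁺/Pb at the anode, E°cell = +1.829 − (−0.120) = +1.949 V (n = 2).
From the Nernst equation, log Q = n(E° − E)/0.0592 = 2·(+1.949 − (+2.089))/0.0592 = −4.730.
The balanced reaction is 2 Co^3+(aq) + Pb(s) → 2 Co^2+(aq) + Pb^2+(aq), so Q = ([Co^2+(aq)]^2·[Pb^2+(aq)]) / [Co^3+(aq)]^2.
Isolating [Co^3+(aq)] in Q = 10^{−4.730} yields log [Co^3+(aq)] = −0.117, i.e. 0.76 M.

0.76 M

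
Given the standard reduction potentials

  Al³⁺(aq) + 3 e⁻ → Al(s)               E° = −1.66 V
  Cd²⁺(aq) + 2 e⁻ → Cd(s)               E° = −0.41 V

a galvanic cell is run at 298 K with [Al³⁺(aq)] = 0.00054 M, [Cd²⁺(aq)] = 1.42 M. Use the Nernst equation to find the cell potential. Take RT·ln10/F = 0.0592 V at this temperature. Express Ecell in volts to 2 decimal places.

+1.32 V

The Cd²⁺/Cd couple has the more positive E°, so it is the cathode; Al³⁺/Al is the anode.
E°cell = E°cat − E°an = −0.41 − (−1.66) = +1.25 V; n = 6.
The balanced reaction is 3 Cd²⁺(aq) + 2 Al(s) → 3 Cd(s) + 2 Al³⁺(aq), so Q = [Al³⁺(aq)]^2 / [Cd²⁺(aq)]^3 = 1.02×10^−7 and log Q = −6.992.
By the Nernst equation, E = +1.25 − (0.0592/6)·(−6.992) = +1.32 V.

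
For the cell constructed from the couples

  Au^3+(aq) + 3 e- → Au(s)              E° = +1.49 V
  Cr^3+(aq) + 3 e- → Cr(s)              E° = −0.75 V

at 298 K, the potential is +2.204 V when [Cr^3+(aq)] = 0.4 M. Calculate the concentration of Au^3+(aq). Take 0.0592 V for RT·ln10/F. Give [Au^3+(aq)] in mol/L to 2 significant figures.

Au³⁺/Au is the cathode (higher E°); E°cell = +1.49 − (−0.75) = +2.24 V with n = 3.
From the Nernst equation, log Q = n(E° − E)/0.0592 = 3·(+2.24 − (+2.204))/0.0592 = 1.824.
The balanced reaction is Au^3+(aq) + Cr(s) → Au(s) + Cr^3+(aq), so Q = [Cr^3+(aq)] / [Au^3+(aq)].
Solving for the unknown gives log [Au^3+(aq)] = −2.222, so [Au^3+(aq)] ≈ 0.0060 M.

0.0060 M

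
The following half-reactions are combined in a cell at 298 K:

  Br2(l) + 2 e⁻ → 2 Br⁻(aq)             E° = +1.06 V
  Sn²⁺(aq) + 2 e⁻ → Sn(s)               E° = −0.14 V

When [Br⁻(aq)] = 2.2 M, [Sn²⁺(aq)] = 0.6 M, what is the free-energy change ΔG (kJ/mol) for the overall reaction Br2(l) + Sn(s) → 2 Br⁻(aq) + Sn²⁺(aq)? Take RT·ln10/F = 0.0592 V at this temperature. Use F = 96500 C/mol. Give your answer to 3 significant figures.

−229 kJ/mol

The standard cell potential is +1.06 − (−0.14) = +1.20 V, with n = 2 electrons in the balanced equation.
Q = [Br⁻(aq)]^2·[Sn²⁺(aq)] = 2.9, so log Q = 0.463 and E = +1.20 − (0.0592/2)(0.463) = +1.1863 V.
ΔG = −nFE = −(2)(96500)(+1.1863) J/mol = −229 kJ/mol.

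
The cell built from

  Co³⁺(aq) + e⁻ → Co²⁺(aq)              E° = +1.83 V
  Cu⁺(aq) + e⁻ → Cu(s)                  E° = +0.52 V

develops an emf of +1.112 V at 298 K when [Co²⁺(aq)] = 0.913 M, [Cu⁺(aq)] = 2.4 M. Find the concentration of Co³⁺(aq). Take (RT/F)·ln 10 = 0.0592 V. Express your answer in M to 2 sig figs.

0.00099 M

Co³⁺/Co²⁺ is the cathode (higher E°); E°cell = +1.83 − (+0.52) = +1.31 V with n = 1.
Rearranging E = E° − (0.0592/n)·log Q gives log Q = 1(+1.31 − (+1.112))/0.0592 = 3.345.
The balanced reaction is Co³⁺(aq) + Cu(s) → Co²⁺(aq) + Cu⁺(aq), so Q = ([Co²⁺(aq)]·[Cu⁺(aq)]) / [Co³⁺(aq)].
Solving for the unknown gives log [Co³⁺(aq)] = −3.004, so [Co³⁺(aq)] ≈ 0.00099 M.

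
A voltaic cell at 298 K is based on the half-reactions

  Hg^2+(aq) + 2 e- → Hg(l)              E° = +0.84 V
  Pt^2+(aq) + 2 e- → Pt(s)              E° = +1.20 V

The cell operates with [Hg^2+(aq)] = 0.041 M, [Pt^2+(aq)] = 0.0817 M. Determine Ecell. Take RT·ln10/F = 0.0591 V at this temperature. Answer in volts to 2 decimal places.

Since E°(Pt²⁺/Pt) > E°(Hg²⁺/Hg), Pt²⁺/Pt serves as the cathode.
E°cell = E°cat − E°an = +1.20 − (+0.84) = +0.36 V; n = 2.
For the overall reaction Pt^2+(aq) + Hg(l) → Pt(s) + Hg^2+(aq), Q = [Hg^2+(aq)] / [Pt^2+(aq)] = 0.502, giving log Q = −0.299.
E = E° − (0.0591/n)·log Q = +0.36 − (0.0591/2)(−0.299) = +0.37 V.

+0.37 V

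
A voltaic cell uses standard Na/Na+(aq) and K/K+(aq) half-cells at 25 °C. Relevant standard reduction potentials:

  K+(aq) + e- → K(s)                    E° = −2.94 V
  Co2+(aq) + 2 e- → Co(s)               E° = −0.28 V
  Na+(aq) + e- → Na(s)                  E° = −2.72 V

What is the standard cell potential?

+0.22 V

Of the two couples in this cell, the one with the more positive reduction potential is reduced at the cathode: here that is Na⁺/Na (−2.72 V); K⁺/K (−2.94 V) is the anode.
E°cell = E°(cathode) − E°(anode) = −2.72 − (−2.94) = +0.22 V.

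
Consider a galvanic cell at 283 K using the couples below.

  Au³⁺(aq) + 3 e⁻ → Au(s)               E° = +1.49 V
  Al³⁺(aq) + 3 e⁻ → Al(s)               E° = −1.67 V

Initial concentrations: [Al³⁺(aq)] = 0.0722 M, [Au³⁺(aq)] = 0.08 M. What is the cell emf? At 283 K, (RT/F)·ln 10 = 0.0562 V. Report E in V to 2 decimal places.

Au³⁺/Au is reduced (cathode, E° = +1.49 V) and Al³⁺/Al is oxidized (anode).
E°cell = +1.49 − (−1.67) = +3.16 V, with n = 3 electrons transferred.
For the overall reaction Au³⁺(aq) + Al(s) → Au(s) + Al³⁺(aq), Q = [Al³⁺(aq)] / [Au³⁺(aq)] = 0.902, giving log Q = −0.045.
E = E° − (0.0562/n)·log Q = +3.16 − (0.0562/3)(−0.045) = +3.16 V.

+3.16 V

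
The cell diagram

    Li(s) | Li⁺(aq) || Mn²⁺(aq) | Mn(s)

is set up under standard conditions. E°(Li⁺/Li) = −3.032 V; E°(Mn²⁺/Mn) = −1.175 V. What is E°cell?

+1.857 V

By convention the left-hand electrode in cell notation is the anode (oxidation) and the right-hand electrode is the cathode (reduction).
E°cell = E°(right) − E°(left) = −1.175 − (−3.032) = +1.857 V.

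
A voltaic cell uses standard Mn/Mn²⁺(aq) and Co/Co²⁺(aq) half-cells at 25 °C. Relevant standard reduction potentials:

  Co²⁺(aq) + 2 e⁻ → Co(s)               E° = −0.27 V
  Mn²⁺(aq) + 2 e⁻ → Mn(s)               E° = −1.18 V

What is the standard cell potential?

Of the two couples in this cell, the one with the more positive reduction potential is reduced at the cathode: here that is Co²⁺/Co (−0.27 V); Mn²⁺/Mn (−1.18 V) is the anode.
E°cell = E°(cathode) − E°(anode) = −0.27 − (−1.18) = +0.91 V.

+0.91 V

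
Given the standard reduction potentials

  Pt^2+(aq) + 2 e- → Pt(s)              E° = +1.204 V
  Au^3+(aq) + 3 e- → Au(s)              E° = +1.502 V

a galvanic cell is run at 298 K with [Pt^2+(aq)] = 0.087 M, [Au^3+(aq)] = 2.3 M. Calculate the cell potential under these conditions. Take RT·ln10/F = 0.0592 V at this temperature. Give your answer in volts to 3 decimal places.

+0.337 V

Since E°(Au³⁺/Au) > E°(Pt²⁺/Pt), Au³⁺/Au serves as the cathode.
The standard potential is +1.502 − (+1.204) = +0.298 V and the balanced reaction transfers n = 6 electrons.
For the overall reaction 2 Au^3+(aq) + 3 Pt(s) → 2 Au(s) + 3 Pt^2+(aq), Q = [Pt^2+(aq)]^3 / [Au^3+(aq)]^2 = 0.000124, giving log Q = −3.905.
E = E° − (0.0592/n)·log Q = +0.298 − (0.0592/6)(−3.905) = +0.337 V.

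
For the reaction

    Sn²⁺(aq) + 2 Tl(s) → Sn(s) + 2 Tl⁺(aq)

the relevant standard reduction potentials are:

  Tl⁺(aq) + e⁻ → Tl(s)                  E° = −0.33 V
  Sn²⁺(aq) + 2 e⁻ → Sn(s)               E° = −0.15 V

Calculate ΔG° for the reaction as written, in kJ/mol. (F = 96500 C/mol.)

In the reaction as written Sn²⁺(aq) is reduced, so the Sn²⁺/Sn couple is the cathode and Tl⁺/Tl is the anode.
E°cell = −0.15 − (−0.33) = +0.18 V; balancing electrons gives n = 2.
ΔG° = −nFE°cell = −(2)(96500)(+0.18) J/mol = −34.7 kJ/mol.

−34.7 kJ/mol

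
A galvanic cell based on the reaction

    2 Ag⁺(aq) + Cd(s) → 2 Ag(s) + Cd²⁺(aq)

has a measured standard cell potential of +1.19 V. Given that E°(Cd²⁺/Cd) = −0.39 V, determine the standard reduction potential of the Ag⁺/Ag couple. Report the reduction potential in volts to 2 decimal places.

In the reaction as written the Ag⁺/Ag couple is reduced (cathode) and Cd²⁺/Cd is oxidized (anode), so E°cell = E°(Ag⁺/Ag) − E°(Cd²⁺/Cd).
E°(Ag⁺/Ag) = E°cell + E°(anode) = +1.19 + (−0.39) = +0.80 V.

+0.80 V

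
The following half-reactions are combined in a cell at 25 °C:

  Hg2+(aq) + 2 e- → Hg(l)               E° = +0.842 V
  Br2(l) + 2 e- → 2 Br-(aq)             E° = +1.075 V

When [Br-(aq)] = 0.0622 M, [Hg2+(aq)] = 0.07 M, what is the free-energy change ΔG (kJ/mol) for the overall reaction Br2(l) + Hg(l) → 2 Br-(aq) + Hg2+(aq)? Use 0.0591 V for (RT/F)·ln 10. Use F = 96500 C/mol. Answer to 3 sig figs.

With Br₂/Br⁻ reduced at the cathode, E°cell = +1.075 − (+0.842) = +0.233 V and n = 2.
The reaction quotient is [Br-(aq)]^2·[Hg2+(aq)] = 0.000271; by Nernst, E = +0.233 − (0.0591/2)(−3.567) = +0.3384 V.
ΔG = −nFE = −(2)(96500)(+0.3384) J/mol = −65.3 kJ/mol.

−65.3 kJ/mol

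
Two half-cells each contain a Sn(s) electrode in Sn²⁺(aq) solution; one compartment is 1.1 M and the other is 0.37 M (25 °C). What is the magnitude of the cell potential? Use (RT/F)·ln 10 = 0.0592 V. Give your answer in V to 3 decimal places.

0.014 V

For a concentration cell E°cell = 0, since both electrodes use the same couple.
The compartment with the higher Sn²⁺(aq) concentration (1.1 M) acts as the cathode; ions are reduced there and produced at the dilute (0.37 M) anode.
With n = 2, Ecell = −(0.0592/2)·log([dilute]/[conc]) = −(0.0592/2)·log(0.37/1.1) = +0.014 V.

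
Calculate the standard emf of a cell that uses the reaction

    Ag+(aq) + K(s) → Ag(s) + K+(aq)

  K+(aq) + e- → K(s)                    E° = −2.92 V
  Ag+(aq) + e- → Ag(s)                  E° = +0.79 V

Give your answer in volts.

In the reaction as written, Ag+(aq) is reduced (cathode) and K+(aq) is produced by oxidation at the anode.
E°cell = E°(cathode) − E°(anode) = +0.79 − (−2.92) = +3.71 V.

+3.71 V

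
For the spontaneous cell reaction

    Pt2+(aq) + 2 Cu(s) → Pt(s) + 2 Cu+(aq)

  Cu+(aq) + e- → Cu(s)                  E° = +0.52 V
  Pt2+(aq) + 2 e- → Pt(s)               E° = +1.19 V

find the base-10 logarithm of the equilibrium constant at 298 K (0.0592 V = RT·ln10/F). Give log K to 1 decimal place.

The Pt²⁺/Pt couple is reduced (cathode); E°cell = +1.19 − (+0.52) = +0.67 V with n = 2.
At equilibrium E = 0, so log K = nE°cell / 0.0592 = (2)(+0.67) / 0.0592 = 22.6.

log K = 22.6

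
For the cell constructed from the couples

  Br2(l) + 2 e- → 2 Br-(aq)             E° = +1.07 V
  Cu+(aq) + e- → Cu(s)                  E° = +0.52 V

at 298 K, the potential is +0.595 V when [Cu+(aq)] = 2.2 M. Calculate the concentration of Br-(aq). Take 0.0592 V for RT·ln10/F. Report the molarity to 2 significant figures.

With Br₂/Br⁻ at the cathode and Cu⁺/Cu at the anode, E°cell = +1.07 − (+0.52) = +0.55 V (n = 2).
Rearranging E = E° − (0.0592/n)·log Q gives log Q = 2(+0.55 − (+0.595))/0.0592 = −1.520.
For Br2(l) + 2 Cu(s) → 2 Br-(aq) + 2 Cu+(aq), the reaction quotient is Q = [Br-(aq)]^2·[Cu+(aq)]^2.
Isolating [Br-(aq)] in Q = 10^{−1.520} yields log [Br-(aq)] = −1.102, i.e. 0.079 M.

0.079 M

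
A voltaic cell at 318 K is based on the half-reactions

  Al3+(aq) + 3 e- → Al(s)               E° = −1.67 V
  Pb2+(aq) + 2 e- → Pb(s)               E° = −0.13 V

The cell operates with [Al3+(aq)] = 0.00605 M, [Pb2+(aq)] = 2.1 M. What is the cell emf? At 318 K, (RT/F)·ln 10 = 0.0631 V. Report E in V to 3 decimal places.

Pb²⁺/Pb is reduced (cathode, E° = −0.13 V) and Al³⁺/Al is oxidized (anode).
E°cell = E°cat − E°an = −0.13 − (−1.67) = +1.54 V; n = 6.
Balancing gives 3 Pb2+(aq) + 2 Al(s) → 3 Pb(s) + 2 Al3+(aq); hence Q = [Al3+(aq)]^2 / [Pb2+(aq)]^3 = 3.95×10^−6 (log Q = −5.403).
Applying E = E° − (RT ln10/nF)·log Q gives +1.54 − (0.0631/6)(−5.403) = +1.597 V.

+1.597 V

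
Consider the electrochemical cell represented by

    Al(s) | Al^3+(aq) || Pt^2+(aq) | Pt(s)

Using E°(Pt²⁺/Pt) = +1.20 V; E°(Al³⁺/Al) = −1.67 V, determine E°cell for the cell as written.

By convention the left-hand electrode in cell notation is the anode (oxidation) and the right-hand electrode is the cathode (reduction).
E°cell = E°(right) − E°(left) = +1.20 − (−1.67) = +2.87 V.

+2.87 V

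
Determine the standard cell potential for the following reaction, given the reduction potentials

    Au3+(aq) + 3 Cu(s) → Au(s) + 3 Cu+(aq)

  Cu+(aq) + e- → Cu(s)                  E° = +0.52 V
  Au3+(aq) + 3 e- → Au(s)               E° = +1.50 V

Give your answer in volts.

+0.98 V

In the reaction as written, Au3+(aq) is reduced (cathode) and Cu+(aq) is produced by oxidation at the anode.
E°cell = E°(cathode) − E°(anode) = +1.50 − (+0.52) = +0.98 V.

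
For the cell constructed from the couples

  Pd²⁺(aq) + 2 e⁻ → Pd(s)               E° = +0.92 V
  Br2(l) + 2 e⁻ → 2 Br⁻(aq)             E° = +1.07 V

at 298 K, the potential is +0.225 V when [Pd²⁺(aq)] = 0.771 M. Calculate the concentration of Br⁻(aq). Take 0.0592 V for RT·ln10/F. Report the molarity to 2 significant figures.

The Br₂/Br⁻ couple has the larger reduction potential, so it is the cathode: E°cell = +1.07 − (+0.92) = +0.15 V and n = 2.
From the Nernst equation, log Q = n(E° − E)/0.0592 = 2·(+0.15 − (+0.225))/0.0592 = −2.534.
For Br2(l) + Pd(s) → 2 Br⁻(aq) + Pd²⁺(aq), the reaction quotient is Q = [Br⁻(aq)]^2·[Pd²⁺(aq)].
Substituting the known concentrations and solving, log [Br⁻(aq)] = −1.211 and [Br⁻(aq)] = 0.062 M.

0.062 M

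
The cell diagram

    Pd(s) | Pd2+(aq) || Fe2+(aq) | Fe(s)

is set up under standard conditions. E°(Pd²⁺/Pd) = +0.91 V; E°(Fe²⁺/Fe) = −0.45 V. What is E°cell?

−1.36 V

By convention the left-hand electrode in cell notation is the anode (oxidation) and the right-hand electrode is the cathode (reduction).
E°cell = E°(right) − E°(left) = −0.45 − (+0.91) = −1.36 V.
The negative sign shows that, as written, the cell would require an external voltage to drive the reaction.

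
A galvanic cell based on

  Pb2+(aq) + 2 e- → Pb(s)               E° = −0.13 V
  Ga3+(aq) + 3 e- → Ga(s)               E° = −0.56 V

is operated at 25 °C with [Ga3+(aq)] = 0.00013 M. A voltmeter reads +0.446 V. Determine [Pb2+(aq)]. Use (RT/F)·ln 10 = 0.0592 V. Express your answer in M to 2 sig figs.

0.0089 M

Pb²⁺/Pb is the cathode (higher E°); E°cell = −0.13 − (−0.56) = +0.43 V with n = 6.
Rearranging E = E° − (0.0592/n)·log Q gives log Q = 6(+0.43 − (+0.446))/0.0592 = −1.622.
Balancing electrons gives 3 Pb2+(aq) + 2 Ga(s) → 3 Pb(s) + 2 Ga3+(aq); thus Q = [Ga3+(aq)]^2 / [Pb2+(aq)]^3.
Solving for the unknown gives log [Pb2+(aq)] = −2.050, so [Pb2+(aq)] ≈ 0.0089 M.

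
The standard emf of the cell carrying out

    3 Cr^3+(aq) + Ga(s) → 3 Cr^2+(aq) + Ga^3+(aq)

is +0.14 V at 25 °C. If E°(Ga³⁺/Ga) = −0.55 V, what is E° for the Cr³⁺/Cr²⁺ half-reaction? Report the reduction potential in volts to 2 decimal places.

In the reaction as written the Cr³⁺/Cr²⁺ couple is reduced (cathode) and Ga³⁺/Ga is oxidized (anode), so E°cell = E°(Cr³⁺/Cr²⁺) − E°(Ga³⁺/Ga).
E°(Cr³⁺/Cr²⁺) = E°cell + E°(anode) = +0.14 + (−0.55) = −0.41 V.

−0.41 V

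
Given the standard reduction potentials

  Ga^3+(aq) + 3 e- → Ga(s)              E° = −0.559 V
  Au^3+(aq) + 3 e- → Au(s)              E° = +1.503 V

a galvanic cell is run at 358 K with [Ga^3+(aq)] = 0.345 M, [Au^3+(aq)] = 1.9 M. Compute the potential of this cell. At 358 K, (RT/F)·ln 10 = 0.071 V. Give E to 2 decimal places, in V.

Since E°(Au³⁺/Au) > E°(Ga³⁺/Ga), Au³⁺/Au serves as the cathode.
E°cell = E°cat − E°an = +1.503 − (−0.559) = +2.062 V; n = 3.
Balancing gives Au^3+(aq) + Ga(s) → Au(s) + Ga^3+(aq); hence Q = [Ga^3+(aq)] / [Au^3+(aq)] = 0.182 (log Q = −0.741).
By the Nernst equation, E = +2.062 − (0.071/3)·(−0.741) = +2.08 V.

+2.08 V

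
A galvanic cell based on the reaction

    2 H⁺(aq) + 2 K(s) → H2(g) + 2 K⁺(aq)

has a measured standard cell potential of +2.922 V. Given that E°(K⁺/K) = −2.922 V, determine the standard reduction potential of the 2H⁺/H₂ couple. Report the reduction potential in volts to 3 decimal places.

In the reaction as written the 2H⁺/H₂ couple is reduced (cathode) and K⁺/K is oxidized (anode), so E°cell = E°(2H⁺/H₂) − E°(K⁺/K).
E°(2H⁺/H₂) = E°cell + E°(anode) = +2.922 + (−2.922) = +0.000 V.

+0.000 V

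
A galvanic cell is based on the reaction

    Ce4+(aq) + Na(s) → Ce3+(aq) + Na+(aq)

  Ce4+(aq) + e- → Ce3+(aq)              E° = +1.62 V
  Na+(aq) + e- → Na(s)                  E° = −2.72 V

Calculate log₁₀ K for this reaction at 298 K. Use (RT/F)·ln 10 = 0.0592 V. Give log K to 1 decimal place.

The Ce⁴⁺/Ce³⁺ couple is reduced (cathode); E°cell = +1.62 − (−2.72) = +4.34 V with n = 1.
At equilibrium E = 0, so log K = nE°cell / 0.0592 = (1)(+4.34) / 0.0592 = 73.3.

log K = 73.3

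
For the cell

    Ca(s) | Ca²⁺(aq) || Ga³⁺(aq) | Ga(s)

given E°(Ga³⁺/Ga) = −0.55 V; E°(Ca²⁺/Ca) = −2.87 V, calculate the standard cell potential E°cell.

By convention the left-hand electrode in cell notation is the anode (oxidation) and the right-hand electrode is the cathode (reduction).
E°cell = E°(right) − E°(left) = −0.55 − (−2.87) = +2.32 V.

+2.32 V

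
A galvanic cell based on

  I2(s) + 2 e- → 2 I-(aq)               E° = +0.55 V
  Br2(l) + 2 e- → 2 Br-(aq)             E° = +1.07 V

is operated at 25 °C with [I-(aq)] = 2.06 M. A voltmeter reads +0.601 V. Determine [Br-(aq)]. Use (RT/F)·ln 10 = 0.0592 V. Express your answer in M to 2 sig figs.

0.088 M

The Br₂/Br⁻ couple has the larger reduction potential, so it is the cathode: E°cell = +1.07 − (+0.55) = +0.52 V and n = 2.
From the Nernst equation, log Q = n(E° − E)/0.0592 = 2·(+0.52 − (+0.601))/0.0592 = −2.736.
The balanced reaction is Br2(l) + 2 I-(aq) → 2 Br-(aq) + I2(s), so Q = [Br-(aq)]^2 / [I-(aq)]^2.
Isolating [Br-(aq)] in Q = 10^{−2.736} yields log [Br-(aq)] = −1.054, i.e. 0.088 M.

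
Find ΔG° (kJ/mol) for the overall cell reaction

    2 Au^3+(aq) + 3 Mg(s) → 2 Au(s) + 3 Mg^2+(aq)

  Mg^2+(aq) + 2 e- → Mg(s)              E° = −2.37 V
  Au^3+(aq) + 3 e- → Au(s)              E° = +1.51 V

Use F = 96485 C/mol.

In the reaction as written Au^3+(aq) is reduced, so the Au³⁺/Au couple is the cathode and Mg²⁺/Mg is the anode.
E°cell = +1.51 − (−2.37) = +3.88 V; balancing electrons gives n = 6.
ΔG° = −nFE°cell = −(6)(96485)(+3.88) J/mol = −2246 kJ/mol.

−2246 kJ/mol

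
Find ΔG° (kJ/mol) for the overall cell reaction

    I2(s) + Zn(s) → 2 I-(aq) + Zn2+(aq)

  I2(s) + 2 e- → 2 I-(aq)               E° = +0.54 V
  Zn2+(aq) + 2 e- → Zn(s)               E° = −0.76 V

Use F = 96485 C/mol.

In the reaction as written I2(s) is reduced, so the I₂/I⁻ couple is the cathode and Zn²⁺/Zn is the anode.
E°cell = +0.54 − (−0.76) = +1.30 V; balancing electrons gives n = 2.
ΔG° = −nFE°cell = −(2)(96485)(+1.30) J/mol = −251 kJ/mol.

−251 kJ/mol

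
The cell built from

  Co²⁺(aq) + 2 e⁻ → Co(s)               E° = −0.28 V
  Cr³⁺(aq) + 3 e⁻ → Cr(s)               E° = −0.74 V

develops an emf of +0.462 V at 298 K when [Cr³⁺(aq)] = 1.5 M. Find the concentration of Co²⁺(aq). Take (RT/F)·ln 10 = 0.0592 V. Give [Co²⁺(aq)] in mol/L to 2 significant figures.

With Co²⁺/Co at the cathode and Cr³⁺/Cr at the anode, E°cell = −0.28 − (−0.74) = +0.46 V (n = 6).
Since E = E° − (0.0592/n)·log Q, log Q = n(E° − E)/0.0592 = −0.203.
For 3 Co²⁺(aq) + 2 Cr(s) → 3 Co(s) + 2 Cr³⁺(aq), the reaction quotient is Q = [Cr³⁺(aq)]^2 / [Co²⁺(aq)]^3.
Isolating [Co²⁺(aq)] in Q = 10^{−0.203} yields log [Co²⁺(aq)] = 0.185, i.e. 1.5 M.

1.5 M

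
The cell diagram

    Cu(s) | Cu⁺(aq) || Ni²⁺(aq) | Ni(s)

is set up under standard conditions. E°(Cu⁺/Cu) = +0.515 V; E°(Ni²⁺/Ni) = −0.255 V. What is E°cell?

By convention the left-hand electrode in cell notation is the anode (oxidation) and the right-hand electrode is the cathode (reduction).
E°cell = E°(right) − E°(left) = −0.255 − (+0.515) = −0.770 V.
The negative sign shows that, as written, the cell would require an external voltage to drive the reaction.

−0.770 V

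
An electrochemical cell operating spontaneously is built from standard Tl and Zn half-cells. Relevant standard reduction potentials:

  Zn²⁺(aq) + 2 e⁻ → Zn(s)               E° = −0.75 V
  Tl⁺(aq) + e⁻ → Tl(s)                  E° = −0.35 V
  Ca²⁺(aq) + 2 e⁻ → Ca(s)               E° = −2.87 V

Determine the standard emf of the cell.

+0.40 V

The Tl⁺/Tl couple has the higher E°, so Tl ion is reduced (cathode) and Zn is oxidized (anode).
E°cell = E°(cathode) − E°(anode) = −0.35 − (−0.75) = +0.40 V.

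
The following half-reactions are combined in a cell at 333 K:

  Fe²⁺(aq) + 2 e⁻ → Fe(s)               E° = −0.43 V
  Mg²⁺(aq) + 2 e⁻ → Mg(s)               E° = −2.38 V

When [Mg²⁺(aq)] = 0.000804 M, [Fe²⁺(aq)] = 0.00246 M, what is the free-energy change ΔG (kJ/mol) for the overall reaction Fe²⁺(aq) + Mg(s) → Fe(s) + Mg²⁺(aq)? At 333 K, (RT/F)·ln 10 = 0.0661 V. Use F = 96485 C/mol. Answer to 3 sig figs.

The standard cell potential is −0.43 − (−2.38) = +1.95 V, with n = 2 electrons in the balanced equation.
The reaction quotient is [Mg²⁺(aq)] / [Fe²⁺(aq)] = 0.327; by Nernst, E = +1.95 − (0.0661/2)(−0.486) = +1.9661 V.
Finally ΔG = −nFE = −(2)(96485 C/mol)(+1.9661 V) = −379 kJ/mol.

−379 kJ/mol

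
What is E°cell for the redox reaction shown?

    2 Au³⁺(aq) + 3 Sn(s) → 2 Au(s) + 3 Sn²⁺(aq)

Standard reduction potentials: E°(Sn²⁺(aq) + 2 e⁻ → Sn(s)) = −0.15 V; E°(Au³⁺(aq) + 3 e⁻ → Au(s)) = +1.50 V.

Au³⁺(aq) gains electrons, so the Au³⁺/Au couple is the cathode; the Sn²⁺/Sn couple is the anode.
E°cell = E°(cathode) − E°(anode) = +1.50 − (−0.15) = +1.65 V.

+1.65 V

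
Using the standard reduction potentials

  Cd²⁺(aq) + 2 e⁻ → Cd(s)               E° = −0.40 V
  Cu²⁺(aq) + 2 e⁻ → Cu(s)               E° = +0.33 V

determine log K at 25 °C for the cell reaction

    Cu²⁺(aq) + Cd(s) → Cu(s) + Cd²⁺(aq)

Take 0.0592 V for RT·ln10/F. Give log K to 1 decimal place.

log K = 24.7

The Cu²⁺/Cu couple is reduced (cathode); E°cell = +0.33 − (−0.40) = +0.73 V with n = 2.
At equilibrium E = 0, so log K = nE°cell / 0.0592 = (2)(+0.73) / 0.0592 = 24.7.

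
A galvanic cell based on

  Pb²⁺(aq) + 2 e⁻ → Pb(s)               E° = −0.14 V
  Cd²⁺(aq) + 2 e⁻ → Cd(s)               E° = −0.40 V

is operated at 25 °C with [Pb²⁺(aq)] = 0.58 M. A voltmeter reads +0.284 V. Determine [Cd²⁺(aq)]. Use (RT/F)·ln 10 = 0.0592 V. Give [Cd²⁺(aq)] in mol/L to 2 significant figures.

Pb²⁺/Pb is the cathode (higher E°); E°cell = −0.14 − (−0.40) = +0.26 V with n = 2.
Since E = E° − (0.0592/n)·log Q, log Q = n(E° − E)/0.0592 = −0.811.
For Pb²⁺(aq) + Cd(s) → Pb(s) + Cd²⁺(aq), the reaction quotient is Q = [Cd²⁺(aq)] / [Pb²⁺(aq)].
Substituting the known concentrations and solving, log [Cd²⁺(aq)] = −1.048 and [Cd²⁺(aq)] = 0.090 M.

0.090 M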